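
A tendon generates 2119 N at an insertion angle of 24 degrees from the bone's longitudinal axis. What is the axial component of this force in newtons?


F_eff = F_tendon * cos(theta)
theta = 24 deg = 0.4189 rad
cos(theta) = 0.9135
F_eff = 2119 * 0.9135
F_eff = 1935.8028


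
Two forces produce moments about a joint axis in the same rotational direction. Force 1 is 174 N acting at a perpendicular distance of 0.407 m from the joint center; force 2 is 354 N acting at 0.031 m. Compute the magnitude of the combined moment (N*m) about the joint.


M = F1 * d1 + F2 * d2
M = 174 * 0.407 + 354 * 0.031
M = 70.8180 + 10.9740
M = 81.7920


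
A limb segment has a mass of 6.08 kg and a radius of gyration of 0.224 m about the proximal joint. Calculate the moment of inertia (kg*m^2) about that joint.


I = m * k^2
I = 6.08 * 0.224^2
k^2 = 0.0502
I = 0.3051


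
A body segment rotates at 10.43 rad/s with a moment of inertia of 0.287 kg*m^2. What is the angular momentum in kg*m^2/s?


L = I * omega
L = 0.287 * 10.43
L = 2.9934


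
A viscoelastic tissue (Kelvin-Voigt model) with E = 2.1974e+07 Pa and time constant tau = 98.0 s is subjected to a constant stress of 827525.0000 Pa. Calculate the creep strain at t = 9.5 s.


epsilon(t) = (sigma/E) * (1 - exp(-t/tau))
sigma/E = 827525.0000 / 2.1974e+07 = 0.0377
exp(-t/tau) = exp(-9.5 / 98.0) = 0.9076
epsilon = 0.0377 * (1 - 0.9076)
epsilon = 0.0035


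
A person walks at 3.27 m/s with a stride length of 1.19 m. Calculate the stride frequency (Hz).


f = v / stride_length
f = 3.27 / 1.19
f = 2.7479


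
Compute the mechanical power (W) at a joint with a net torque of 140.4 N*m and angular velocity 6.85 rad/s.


P = M * omega
P = 140.4 * 6.85
P = 961.7400


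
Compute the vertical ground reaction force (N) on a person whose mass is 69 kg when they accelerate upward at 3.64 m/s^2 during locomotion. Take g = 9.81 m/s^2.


GRF = m * (g + a)
GRF = 69 * (9.81 + 3.64)
GRF = 69 * 13.4500
GRF = 928.0500


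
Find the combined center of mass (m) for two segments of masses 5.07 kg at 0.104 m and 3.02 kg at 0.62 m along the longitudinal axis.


COM = (m1*x1 + m2*x2) / (m1 + m2)
COM = (5.07*0.104 + 3.02*0.62) / (5.07 + 3.02)
Numerator = 2.3997
Denominator = 8.0900
COM = 0.2966


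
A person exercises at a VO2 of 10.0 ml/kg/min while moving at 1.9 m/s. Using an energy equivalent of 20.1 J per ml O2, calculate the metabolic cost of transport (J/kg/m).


Power per kg = VO2 * 20.1 / 60
Power per kg = 10.0 * 20.1 / 60 = 3.3500 W/kg
Cost = power_per_kg / speed
Cost = 3.3500 / 1.9
Cost = 1.7632


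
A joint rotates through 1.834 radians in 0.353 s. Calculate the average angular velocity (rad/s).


omega = delta_theta / delta_t
omega = 1.834 / 0.353
omega = 5.1955


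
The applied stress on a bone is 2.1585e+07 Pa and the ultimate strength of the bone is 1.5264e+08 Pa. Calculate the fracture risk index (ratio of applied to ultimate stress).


FRI = applied / ultimate
FRI = 2.1585e+07 / 1.5264e+08
FRI = 0.1414


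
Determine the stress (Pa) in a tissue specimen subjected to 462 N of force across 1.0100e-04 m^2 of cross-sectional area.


stress = F / A
stress = 462 / 1.0100e-04
stress = 4.5743e+06


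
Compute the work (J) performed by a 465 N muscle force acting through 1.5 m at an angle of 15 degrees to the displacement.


W = F * d * cos(theta)
theta = 15 deg = 0.2618 rad
cos(theta) = 0.9659
W = 465 * 1.5 * 0.9659
W = 673.7333


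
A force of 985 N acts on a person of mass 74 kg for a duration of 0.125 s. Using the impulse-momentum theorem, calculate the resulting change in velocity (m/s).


J = F * dt = 985 * 0.125 = 123.1250 N*s
delta_v = J / m
delta_v = 123.1250 / 74
delta_v = 1.6639


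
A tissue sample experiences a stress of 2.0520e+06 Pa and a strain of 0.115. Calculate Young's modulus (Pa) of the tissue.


E = stress / strain
E = 2.0520e+06 / 0.115
E = 1.7843e+07


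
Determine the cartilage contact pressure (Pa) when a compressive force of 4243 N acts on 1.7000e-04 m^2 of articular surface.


P = F / A
P = 4243 / 1.7000e-04
P = 2.4959e+07


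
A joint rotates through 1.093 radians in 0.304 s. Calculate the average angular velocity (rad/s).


omega = delta_theta / delta_t
omega = 1.093 / 0.304
omega = 3.5954


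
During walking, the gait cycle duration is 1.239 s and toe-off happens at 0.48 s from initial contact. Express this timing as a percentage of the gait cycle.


pct = (event_time / cycle_time) * 100
pct = (0.48 / 1.239) * 100
ratio = 0.3874
pct = 38.7409


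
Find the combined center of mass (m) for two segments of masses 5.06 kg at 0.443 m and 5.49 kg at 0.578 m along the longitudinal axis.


COM = (m1*x1 + m2*x2) / (m1 + m2)
COM = (5.06*0.443 + 5.49*0.578) / (5.06 + 5.49)
Numerator = 5.4148
Denominator = 10.5500
COM = 0.5133


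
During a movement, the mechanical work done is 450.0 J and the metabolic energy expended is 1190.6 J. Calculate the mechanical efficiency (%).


eta = (W_mech / E_meta) * 100
eta = (450.0 / 1190.6) * 100
ratio = 0.3780
eta = 37.7961


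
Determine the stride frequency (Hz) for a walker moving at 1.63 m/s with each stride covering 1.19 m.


f = v / stride_length
f = 1.63 / 1.19
f = 1.3697


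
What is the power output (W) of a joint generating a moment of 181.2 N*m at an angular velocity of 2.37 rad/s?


P = M * omega
P = 181.2 * 2.37
P = 429.4440


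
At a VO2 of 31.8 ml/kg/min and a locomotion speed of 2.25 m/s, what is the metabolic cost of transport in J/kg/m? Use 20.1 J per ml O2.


Power per kg = VO2 * 20.1 / 60
Power per kg = 31.8 * 20.1 / 60 = 10.6530 W/kg
Cost = power_per_kg / speed
Cost = 10.6530 / 2.25
Cost = 4.7347


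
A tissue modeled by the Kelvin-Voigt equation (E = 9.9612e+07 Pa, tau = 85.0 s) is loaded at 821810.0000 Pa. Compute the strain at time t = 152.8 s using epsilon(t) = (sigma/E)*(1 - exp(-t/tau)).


epsilon(t) = (sigma/E) * (1 - exp(-t/tau))
sigma/E = 821810.0000 / 9.9612e+07 = 0.0083
exp(-t/tau) = exp(-152.8 / 85.0) = 0.1657
epsilon = 0.0083 * (1 - 0.1657)
epsilon = 0.0069


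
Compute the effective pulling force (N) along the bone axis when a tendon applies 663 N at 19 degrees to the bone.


F_eff = F_tendon * cos(theta)
theta = 19 deg = 0.3316 rad
cos(theta) = 0.9455
F_eff = 663 * 0.9455
F_eff = 626.8788


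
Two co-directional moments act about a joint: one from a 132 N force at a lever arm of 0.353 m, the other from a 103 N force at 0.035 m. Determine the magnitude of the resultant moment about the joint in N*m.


M = F1 * d1 + F2 * d2
M = 132 * 0.353 + 103 * 0.035
M = 46.5960 + 3.6050
M = 50.2010


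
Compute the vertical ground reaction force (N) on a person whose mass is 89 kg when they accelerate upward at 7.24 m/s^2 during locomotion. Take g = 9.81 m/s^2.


GRF = m * (g + a)
GRF = 89 * (9.81 + 7.24)
GRF = 89 * 17.0500
GRF = 1517.4500


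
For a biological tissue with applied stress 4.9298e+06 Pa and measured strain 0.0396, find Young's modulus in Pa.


E = stress / strain
E = 4.9298e+06 / 0.0396
E = 1.2449e+08


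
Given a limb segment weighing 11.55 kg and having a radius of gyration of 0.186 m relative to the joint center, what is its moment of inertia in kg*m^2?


I = m * k^2
I = 11.55 * 0.186^2
k^2 = 0.0346
I = 0.3996


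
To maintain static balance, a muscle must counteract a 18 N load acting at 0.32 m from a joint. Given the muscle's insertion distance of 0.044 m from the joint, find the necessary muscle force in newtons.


F_muscle = W * d_load / d_muscle
F_muscle = 18 * 0.32 / 0.044
Numerator = 5.7600
F_muscle = 130.9091


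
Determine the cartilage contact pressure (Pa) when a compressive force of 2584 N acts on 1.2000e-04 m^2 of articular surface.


P = F / A
P = 2584 / 1.2000e-04
P = 2.1533e+07


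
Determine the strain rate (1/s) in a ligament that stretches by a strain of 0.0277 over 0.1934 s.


strain_rate = delta_strain / delta_t
strain_rate = 0.0277 / 0.1934
strain_rate = 0.1432


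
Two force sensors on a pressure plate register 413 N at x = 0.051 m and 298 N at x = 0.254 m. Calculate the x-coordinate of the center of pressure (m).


COP_x = (F1*x1 + F2*x2) / (F1 + F2)
COP_x = (413*0.051 + 298*0.254) / (413 + 298)
Numerator = 96.7550
Denominator = 711
COP_x = 0.1361


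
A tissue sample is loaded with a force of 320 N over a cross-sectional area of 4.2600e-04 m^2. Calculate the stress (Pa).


stress = F / A
stress = 320 / 4.2600e-04
stress = 751173.7089


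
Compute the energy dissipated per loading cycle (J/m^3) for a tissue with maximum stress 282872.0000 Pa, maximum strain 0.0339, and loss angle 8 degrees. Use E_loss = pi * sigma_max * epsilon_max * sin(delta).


E_loss = pi * sigma_max * epsilon_max * sin(delta)
delta = 8 deg = 0.1396 rad
sin(delta) = 0.1392
E_loss = pi * 282872.0000 * 0.0339 * 0.1392
E_loss = 4192.7101


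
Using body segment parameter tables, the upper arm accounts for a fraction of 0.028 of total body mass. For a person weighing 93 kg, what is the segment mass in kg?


m_segment = body_mass * fraction
m_segment = 93 * 0.028
m_segment = 2.6040


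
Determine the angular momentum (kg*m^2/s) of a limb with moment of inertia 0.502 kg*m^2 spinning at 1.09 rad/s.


L = I * omega
L = 0.502 * 1.09
L = 0.5472


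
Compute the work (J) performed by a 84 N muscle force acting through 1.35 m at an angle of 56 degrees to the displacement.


W = F * d * cos(theta)
theta = 56 deg = 0.9774 rad
cos(theta) = 0.5592
W = 84 * 1.35 * 0.5592
W = 63.4125


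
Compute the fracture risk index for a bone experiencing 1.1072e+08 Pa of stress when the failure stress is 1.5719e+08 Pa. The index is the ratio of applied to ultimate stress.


FRI = applied / ultimate
FRI = 1.1072e+08 / 1.5719e+08
FRI = 0.7044


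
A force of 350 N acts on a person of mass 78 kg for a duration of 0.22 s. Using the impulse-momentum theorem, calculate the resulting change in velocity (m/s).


J = F * dt = 350 * 0.22 = 77.0000 N*s
delta_v = J / m
delta_v = 77.0000 / 78
delta_v = 0.9872


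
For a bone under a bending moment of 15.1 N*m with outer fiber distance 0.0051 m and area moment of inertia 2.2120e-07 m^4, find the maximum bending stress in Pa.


sigma = M * c / I
sigma = 15.1 * 0.0051 / 2.2120e-07
M * c = 0.0770
sigma = 348146.4738


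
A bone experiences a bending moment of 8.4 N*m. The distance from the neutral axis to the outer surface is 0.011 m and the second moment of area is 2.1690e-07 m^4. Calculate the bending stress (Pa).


sigma = M * c / I
sigma = 8.4 * 0.011 / 2.1690e-07
M * c = 0.0924
sigma = 426002.7663


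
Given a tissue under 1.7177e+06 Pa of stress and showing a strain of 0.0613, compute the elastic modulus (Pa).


E = stress / strain
E = 1.7177e+06 / 0.0613
E = 2.8021e+07


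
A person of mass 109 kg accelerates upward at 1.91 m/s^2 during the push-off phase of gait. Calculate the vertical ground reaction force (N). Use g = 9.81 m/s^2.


GRF = m * (g + a)
GRF = 109 * (9.81 + 1.91)
GRF = 109 * 11.7200
GRF = 1277.4800


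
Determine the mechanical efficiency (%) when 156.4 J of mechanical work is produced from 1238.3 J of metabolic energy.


eta = (W_mech / E_meta) * 100
eta = (156.4 / 1238.3) * 100
ratio = 0.1263
eta = 12.6302


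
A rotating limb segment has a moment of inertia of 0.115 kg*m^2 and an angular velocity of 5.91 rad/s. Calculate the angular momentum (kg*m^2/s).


L = I * omega
L = 0.115 * 5.91
L = 0.6797


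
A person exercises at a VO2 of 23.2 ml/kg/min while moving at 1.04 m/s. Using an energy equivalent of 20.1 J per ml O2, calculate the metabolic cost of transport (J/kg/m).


Power per kg = VO2 * 20.1 / 60
Power per kg = 23.2 * 20.1 / 60 = 7.7720 W/kg
Cost = power_per_kg / speed
Cost = 7.7720 / 1.04
Cost = 7.4731


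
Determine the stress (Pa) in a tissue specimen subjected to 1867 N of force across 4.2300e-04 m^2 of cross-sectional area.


stress = F / A
stress = 1867 / 4.2300e-04
stress = 4.4137e+06


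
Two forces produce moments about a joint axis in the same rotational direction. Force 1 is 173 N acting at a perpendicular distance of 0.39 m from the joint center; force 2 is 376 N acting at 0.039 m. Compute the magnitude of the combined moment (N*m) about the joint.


M = F1 * d1 + F2 * d2
M = 173 * 0.39 + 376 * 0.039
M = 67.4700 + 14.6640
M = 82.1340


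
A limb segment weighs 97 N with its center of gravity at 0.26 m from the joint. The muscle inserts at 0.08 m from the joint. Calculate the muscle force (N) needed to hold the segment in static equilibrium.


F_muscle = W * d_load / d_muscle
F_muscle = 97 * 0.26 / 0.08
Numerator = 25.2200
F_muscle = 315.2500


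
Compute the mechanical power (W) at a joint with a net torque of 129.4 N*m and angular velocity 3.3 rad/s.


P = M * omega
P = 129.4 * 3.3
P = 427.0200


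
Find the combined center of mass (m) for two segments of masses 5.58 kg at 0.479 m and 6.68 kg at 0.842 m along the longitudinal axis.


COM = (m1*x1 + m2*x2) / (m1 + m2)
COM = (5.58*0.479 + 6.68*0.842) / (5.58 + 6.68)
Numerator = 8.2974
Denominator = 12.2600
COM = 0.6768


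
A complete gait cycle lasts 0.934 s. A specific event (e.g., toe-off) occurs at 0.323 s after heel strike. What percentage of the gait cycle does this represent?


pct = (event_time / cycle_time) * 100
pct = (0.323 / 0.934) * 100
ratio = 0.3458
pct = 34.5824


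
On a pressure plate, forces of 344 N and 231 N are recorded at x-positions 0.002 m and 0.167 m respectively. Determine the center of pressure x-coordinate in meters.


COP_x = (F1*x1 + F2*x2) / (F1 + F2)
COP_x = (344*0.002 + 231*0.167) / (344 + 231)
Numerator = 39.2650
Denominator = 575
COP_x = 0.0683


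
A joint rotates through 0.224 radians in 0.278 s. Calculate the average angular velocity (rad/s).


omega = delta_theta / delta_t
omega = 0.224 / 0.278
omega = 0.8058


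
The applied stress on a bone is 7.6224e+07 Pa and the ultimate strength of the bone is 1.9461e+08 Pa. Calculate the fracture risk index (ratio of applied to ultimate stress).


FRI = applied / ultimate
FRI = 7.6224e+07 / 1.9461e+08
FRI = 0.3917


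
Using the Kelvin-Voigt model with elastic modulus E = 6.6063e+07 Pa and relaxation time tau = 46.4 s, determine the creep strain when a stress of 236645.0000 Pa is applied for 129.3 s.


epsilon(t) = (sigma/E) * (1 - exp(-t/tau))
sigma/E = 236645.0000 / 6.6063e+07 = 0.0036
exp(-t/tau) = exp(-129.3 / 46.4) = 0.0616
epsilon = 0.0036 * (1 - 0.0616)
epsilon = 0.0034


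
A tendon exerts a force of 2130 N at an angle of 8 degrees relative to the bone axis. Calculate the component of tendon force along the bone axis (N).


F_eff = F_tendon * cos(theta)
theta = 8 deg = 0.1396 rad
cos(theta) = 0.9903
F_eff = 2130 * 0.9903
F_eff = 2109.2710


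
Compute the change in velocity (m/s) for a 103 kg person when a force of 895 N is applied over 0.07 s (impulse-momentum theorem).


J = F * dt = 895 * 0.07 = 62.6500 N*s
delta_v = J / m
delta_v = 62.6500 / 103
delta_v = 0.6083


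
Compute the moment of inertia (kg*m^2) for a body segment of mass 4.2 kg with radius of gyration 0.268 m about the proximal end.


I = m * k^2
I = 4.2 * 0.268^2
k^2 = 0.0718
I = 0.3017


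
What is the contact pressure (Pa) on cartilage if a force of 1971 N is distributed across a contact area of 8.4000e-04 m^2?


P = F / A
P = 1971 / 8.4000e-04
P = 2.3464e+06


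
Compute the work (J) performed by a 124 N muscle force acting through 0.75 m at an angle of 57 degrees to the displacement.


W = F * d * cos(theta)
theta = 57 deg = 0.9948 rad
cos(theta) = 0.5446
W = 124 * 0.75 * 0.5446
W = 50.6514


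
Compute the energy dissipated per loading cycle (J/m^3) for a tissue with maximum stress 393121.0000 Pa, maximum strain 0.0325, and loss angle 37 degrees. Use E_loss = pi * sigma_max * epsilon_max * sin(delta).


E_loss = pi * sigma_max * epsilon_max * sin(delta)
delta = 37 deg = 0.6458 rad
sin(delta) = 0.6018
E_loss = pi * 393121.0000 * 0.0325 * 0.6018
E_loss = 24155.8599


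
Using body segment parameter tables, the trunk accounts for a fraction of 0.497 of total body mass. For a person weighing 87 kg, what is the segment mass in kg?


m_segment = body_mass * fraction
m_segment = 87 * 0.497
m_segment = 43.2390


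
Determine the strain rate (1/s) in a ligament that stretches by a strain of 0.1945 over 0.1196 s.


strain_rate = delta_strain / delta_t
strain_rate = 0.1945 / 0.1196
strain_rate = 1.6263


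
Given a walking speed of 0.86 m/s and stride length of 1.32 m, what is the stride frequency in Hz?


f = v / stride_length
f = 0.86 / 1.32
f = 0.6515


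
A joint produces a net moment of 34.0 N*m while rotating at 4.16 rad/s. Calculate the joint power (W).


P = M * omega
P = 34.0 * 4.16
P = 141.4400


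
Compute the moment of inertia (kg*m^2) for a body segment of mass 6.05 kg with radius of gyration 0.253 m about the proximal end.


I = m * k^2
I = 6.05 * 0.253^2
k^2 = 0.0640
I = 0.3873


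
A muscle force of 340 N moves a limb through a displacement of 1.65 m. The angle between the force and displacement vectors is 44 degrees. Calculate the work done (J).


W = F * d * cos(theta)
theta = 44 deg = 0.7679 rad
cos(theta) = 0.7193
W = 340 * 1.65 * 0.7193
W = 403.5496


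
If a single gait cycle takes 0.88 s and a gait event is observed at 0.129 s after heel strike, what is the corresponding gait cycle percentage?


pct = (event_time / cycle_time) * 100
pct = (0.129 / 0.88) * 100
ratio = 0.1466
pct = 14.6591


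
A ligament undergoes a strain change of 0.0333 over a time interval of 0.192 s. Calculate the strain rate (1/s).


strain_rate = delta_strain / delta_t
strain_rate = 0.0333 / 0.192
strain_rate = 0.1734


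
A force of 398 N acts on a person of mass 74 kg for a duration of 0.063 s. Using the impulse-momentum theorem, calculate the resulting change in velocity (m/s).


J = F * dt = 398 * 0.063 = 25.0740 N*s
delta_v = J / m
delta_v = 25.0740 / 74
delta_v = 0.3388


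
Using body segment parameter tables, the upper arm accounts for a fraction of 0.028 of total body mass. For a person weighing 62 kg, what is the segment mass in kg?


m_segment = body_mass * fraction
m_segment = 62 * 0.028
m_segment = 1.7360


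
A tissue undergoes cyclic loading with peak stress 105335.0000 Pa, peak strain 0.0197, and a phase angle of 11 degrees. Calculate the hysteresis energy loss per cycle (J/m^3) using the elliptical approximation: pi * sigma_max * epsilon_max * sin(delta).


E_loss = pi * sigma_max * epsilon_max * sin(delta)
delta = 11 deg = 0.1920 rad
sin(delta) = 0.1908
E_loss = pi * 105335.0000 * 0.0197 * 0.1908
E_loss = 1243.9062


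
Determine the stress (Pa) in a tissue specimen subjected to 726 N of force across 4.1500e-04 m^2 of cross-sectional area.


stress = F / A
stress = 726 / 4.1500e-04
stress = 1.7494e+06


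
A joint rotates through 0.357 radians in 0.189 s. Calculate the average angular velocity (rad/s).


omega = delta_theta / delta_t
omega = 0.357 / 0.189
omega = 1.8889


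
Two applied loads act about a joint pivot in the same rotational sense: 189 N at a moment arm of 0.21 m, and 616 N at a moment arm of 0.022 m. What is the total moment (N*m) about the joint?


M = F1 * d1 + F2 * d2
M = 189 * 0.21 + 616 * 0.022
M = 39.6900 + 13.5520
M = 53.2420


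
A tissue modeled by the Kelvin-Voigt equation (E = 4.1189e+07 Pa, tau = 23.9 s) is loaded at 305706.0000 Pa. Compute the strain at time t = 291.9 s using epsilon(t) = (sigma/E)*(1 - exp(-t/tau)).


epsilon(t) = (sigma/E) * (1 - exp(-t/tau))
sigma/E = 305706.0000 / 4.1189e+07 = 0.0074
exp(-t/tau) = exp(-291.9 / 23.9) = 4.9636e-06
epsilon = 0.0074 * (1 - 4.9636e-06)
epsilon = 0.0074


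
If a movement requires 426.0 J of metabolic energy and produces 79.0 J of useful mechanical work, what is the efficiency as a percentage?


eta = (W_mech / E_meta) * 100
eta = (79.0 / 426.0) * 100
ratio = 0.1854
eta = 18.5446


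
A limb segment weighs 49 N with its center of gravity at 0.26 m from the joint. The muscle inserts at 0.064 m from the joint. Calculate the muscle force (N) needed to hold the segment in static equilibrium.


F_muscle = W * d_load / d_muscle
F_muscle = 49 * 0.26 / 0.064
Numerator = 12.7400
F_muscle = 199.0625


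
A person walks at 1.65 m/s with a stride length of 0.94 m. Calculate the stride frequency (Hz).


f = v / stride_length
f = 1.65 / 0.94
f = 1.7553


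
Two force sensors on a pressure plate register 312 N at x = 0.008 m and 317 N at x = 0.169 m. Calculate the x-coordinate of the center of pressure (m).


COP_x = (F1*x1 + F2*x2) / (F1 + F2)
COP_x = (312*0.008 + 317*0.169) / (312 + 317)
Numerator = 56.0690
Denominator = 629
COP_x = 0.0891


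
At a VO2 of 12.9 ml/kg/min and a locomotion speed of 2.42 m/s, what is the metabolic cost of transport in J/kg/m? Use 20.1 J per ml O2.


Power per kg = VO2 * 20.1 / 60
Power per kg = 12.9 * 20.1 / 60 = 4.3215 W/kg
Cost = power_per_kg / speed
Cost = 4.3215 / 2.42
Cost = 1.7857


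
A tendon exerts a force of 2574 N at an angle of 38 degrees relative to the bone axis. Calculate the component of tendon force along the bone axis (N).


F_eff = F_tendon * cos(theta)
theta = 38 deg = 0.6632 rad
cos(theta) = 0.7880
F_eff = 2574 * 0.7880
F_eff = 2028.3397


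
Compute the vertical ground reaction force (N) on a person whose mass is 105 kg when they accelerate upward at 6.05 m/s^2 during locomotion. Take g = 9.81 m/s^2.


GRF = m * (g + a)
GRF = 105 * (9.81 + 6.05)
GRF = 105 * 15.8600
GRF = 1665.3000


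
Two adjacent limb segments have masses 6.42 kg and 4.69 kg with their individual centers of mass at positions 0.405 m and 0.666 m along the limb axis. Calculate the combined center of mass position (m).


COM = (m1*x1 + m2*x2) / (m1 + m2)
COM = (6.42*0.405 + 4.69*0.666) / (6.42 + 4.69)
Numerator = 5.7236
Denominator = 11.1100
COM = 0.5152


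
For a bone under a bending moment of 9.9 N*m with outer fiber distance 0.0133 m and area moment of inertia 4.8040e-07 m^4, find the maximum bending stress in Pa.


sigma = M * c / I
sigma = 9.9 * 0.0133 / 4.8040e-07
M * c = 0.1317
sigma = 274084.0966


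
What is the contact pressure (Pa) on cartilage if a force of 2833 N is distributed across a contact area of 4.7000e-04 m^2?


P = F / A
P = 2833 / 4.7000e-04
P = 6.0277e+06


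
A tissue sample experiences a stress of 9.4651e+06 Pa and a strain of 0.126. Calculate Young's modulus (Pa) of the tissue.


E = stress / strain
E = 9.4651e+06 / 0.126
E = 7.5120e+07


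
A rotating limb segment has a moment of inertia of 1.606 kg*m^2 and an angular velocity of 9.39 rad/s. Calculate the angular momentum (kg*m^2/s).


L = I * omega
L = 1.606 * 9.39
L = 15.0803


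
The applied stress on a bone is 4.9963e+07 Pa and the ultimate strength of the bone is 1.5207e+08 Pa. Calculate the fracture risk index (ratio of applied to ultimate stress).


FRI = applied / ultimate
FRI = 4.9963e+07 / 1.5207e+08
FRI = 0.3286


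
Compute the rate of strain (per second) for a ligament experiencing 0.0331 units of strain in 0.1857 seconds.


strain_rate = delta_strain / delta_t
strain_rate = 0.0331 / 0.1857
strain_rate = 0.1782


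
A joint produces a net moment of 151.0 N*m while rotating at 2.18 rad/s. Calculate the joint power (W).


P = M * omega
P = 151.0 * 2.18
P = 329.1800


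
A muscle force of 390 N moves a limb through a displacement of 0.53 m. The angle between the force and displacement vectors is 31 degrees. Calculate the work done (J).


W = F * d * cos(theta)
theta = 31 deg = 0.5411 rad
cos(theta) = 0.8572
W = 390 * 0.53 * 0.8572
W = 177.1765


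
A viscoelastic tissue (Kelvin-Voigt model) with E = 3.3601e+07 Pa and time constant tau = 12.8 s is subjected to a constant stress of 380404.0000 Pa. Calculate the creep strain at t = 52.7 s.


epsilon(t) = (sigma/E) * (1 - exp(-t/tau))
sigma/E = 380404.0000 / 3.3601e+07 = 0.0113
exp(-t/tau) = exp(-52.7 / 12.8) = 0.0163
epsilon = 0.0113 * (1 - 0.0163)
epsilon = 0.0111


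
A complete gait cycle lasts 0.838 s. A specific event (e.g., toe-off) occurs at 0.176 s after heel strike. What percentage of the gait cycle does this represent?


pct = (event_time / cycle_time) * 100
pct = (0.176 / 0.838) * 100
ratio = 0.2100
pct = 21.0024


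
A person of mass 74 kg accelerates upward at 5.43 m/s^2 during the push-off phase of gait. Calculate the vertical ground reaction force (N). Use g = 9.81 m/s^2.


GRF = m * (g + a)
GRF = 74 * (9.81 + 5.43)
GRF = 74 * 15.2400
GRF = 1127.7600


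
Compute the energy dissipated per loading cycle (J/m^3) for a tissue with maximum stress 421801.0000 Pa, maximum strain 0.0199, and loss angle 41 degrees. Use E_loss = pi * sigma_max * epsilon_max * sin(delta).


E_loss = pi * sigma_max * epsilon_max * sin(delta)
delta = 41 deg = 0.7156 rad
sin(delta) = 0.6561
E_loss = pi * 421801.0000 * 0.0199 * 0.6561
E_loss = 17300.2935


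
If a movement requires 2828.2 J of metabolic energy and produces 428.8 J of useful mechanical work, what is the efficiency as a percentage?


eta = (W_mech / E_meta) * 100
eta = (428.8 / 2828.2) * 100
ratio = 0.1516
eta = 15.1616


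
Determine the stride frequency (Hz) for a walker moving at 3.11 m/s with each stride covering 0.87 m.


f = v / stride_length
f = 3.11 / 0.87
f = 3.5747


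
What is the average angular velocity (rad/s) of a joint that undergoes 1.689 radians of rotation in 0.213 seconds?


omega = delta_theta / delta_t
omega = 1.689 / 0.213
omega = 7.9296


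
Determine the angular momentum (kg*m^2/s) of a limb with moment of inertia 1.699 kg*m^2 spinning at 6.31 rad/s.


L = I * omega
L = 1.699 * 6.31
L = 10.7207


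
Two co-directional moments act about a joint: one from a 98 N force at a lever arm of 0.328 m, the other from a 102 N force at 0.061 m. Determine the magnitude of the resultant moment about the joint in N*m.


M = F1 * d1 + F2 * d2
M = 98 * 0.328 + 102 * 0.061
M = 32.1440 + 6.2220
M = 38.3660


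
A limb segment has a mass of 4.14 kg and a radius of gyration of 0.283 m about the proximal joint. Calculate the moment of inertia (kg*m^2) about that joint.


I = m * k^2
I = 4.14 * 0.283^2
k^2 = 0.0801
I = 0.3316


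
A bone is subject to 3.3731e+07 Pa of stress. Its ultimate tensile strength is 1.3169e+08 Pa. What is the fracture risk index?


FRI = applied / ultimate
FRI = 3.3731e+07 / 1.3169e+08
FRI = 0.2561


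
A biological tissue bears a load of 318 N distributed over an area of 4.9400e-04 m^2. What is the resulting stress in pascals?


stress = F / A
stress = 318 / 4.9400e-04
stress = 643724.6964


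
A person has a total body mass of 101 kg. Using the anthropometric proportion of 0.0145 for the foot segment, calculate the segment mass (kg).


m_segment = body_mass * fraction
m_segment = 101 * 0.0145
m_segment = 1.4645


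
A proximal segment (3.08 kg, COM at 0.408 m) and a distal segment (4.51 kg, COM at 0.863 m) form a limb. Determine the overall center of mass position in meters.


COM = (m1*x1 + m2*x2) / (m1 + m2)
COM = (3.08*0.408 + 4.51*0.863) / (3.08 + 4.51)
Numerator = 5.1488
Denominator = 7.5900
COM = 0.6784


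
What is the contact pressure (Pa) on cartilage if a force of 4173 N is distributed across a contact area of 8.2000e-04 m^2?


P = F / A
P = 4173 / 8.2000e-04
P = 5.0890e+06


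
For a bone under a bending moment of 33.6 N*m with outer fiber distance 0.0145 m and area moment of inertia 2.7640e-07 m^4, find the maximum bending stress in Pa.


sigma = M * c / I
sigma = 33.6 * 0.0145 / 2.7640e-07
M * c = 0.4872
sigma = 1.7627e+06


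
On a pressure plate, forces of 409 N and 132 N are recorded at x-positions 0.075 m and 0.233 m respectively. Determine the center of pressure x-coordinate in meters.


COP_x = (F1*x1 + F2*x2) / (F1 + F2)
COP_x = (409*0.075 + 132*0.233) / (409 + 132)
Numerator = 61.4310
Denominator = 541
COP_x = 0.1136


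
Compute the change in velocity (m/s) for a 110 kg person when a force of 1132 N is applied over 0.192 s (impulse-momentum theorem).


J = F * dt = 1132 * 0.192 = 217.3440 N*s
delta_v = J / m
delta_v = 217.3440 / 110
delta_v = 1.9759


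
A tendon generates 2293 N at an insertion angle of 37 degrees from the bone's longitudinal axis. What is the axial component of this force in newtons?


F_eff = F_tendon * cos(theta)
theta = 37 deg = 0.6458 rad
cos(theta) = 0.7986
F_eff = 2293 * 0.7986
F_eff = 1831.2712


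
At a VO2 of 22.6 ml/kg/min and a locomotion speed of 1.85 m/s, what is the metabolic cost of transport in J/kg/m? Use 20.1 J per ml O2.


Power per kg = VO2 * 20.1 / 60
Power per kg = 22.6 * 20.1 / 60 = 7.5710 W/kg
Cost = power_per_kg / speed
Cost = 7.5710 / 1.85
Cost = 4.0924


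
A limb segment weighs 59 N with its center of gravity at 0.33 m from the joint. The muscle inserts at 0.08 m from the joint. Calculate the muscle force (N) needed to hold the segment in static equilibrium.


F_muscle = W * d_load / d_muscle
F_muscle = 59 * 0.33 / 0.08
Numerator = 19.4700
F_muscle = 243.3750


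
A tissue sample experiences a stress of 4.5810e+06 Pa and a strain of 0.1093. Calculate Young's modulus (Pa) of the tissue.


E = stress / strain
E = 4.5810e+06 / 0.1093
E = 4.1912e+07


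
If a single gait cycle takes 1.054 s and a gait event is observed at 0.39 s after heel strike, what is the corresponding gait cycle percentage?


pct = (event_time / cycle_time) * 100
pct = (0.39 / 1.054) * 100
ratio = 0.3700
pct = 37.0019


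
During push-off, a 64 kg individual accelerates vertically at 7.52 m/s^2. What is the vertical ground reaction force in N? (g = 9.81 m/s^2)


GRF = m * (g + a)
GRF = 64 * (9.81 + 7.52)
GRF = 64 * 17.3300
GRF = 1109.1200


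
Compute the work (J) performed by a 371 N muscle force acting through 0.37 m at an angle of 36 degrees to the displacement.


W = F * d * cos(theta)
theta = 36 deg = 0.6283 rad
cos(theta) = 0.8090
W = 371 * 0.37 * 0.8090
W = 111.0538


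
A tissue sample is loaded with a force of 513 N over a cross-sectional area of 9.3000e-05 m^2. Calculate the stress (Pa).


stress = F / A
stress = 513 / 9.3000e-05
stress = 5.5161e+06


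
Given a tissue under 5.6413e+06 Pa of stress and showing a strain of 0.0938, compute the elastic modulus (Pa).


E = stress / strain
E = 5.6413e+06 / 0.0938
E = 6.0142e+07


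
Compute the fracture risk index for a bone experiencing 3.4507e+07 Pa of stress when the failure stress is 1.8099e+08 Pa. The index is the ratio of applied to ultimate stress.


FRI = applied / ultimate
FRI = 3.4507e+07 / 1.8099e+08
FRI = 0.1907


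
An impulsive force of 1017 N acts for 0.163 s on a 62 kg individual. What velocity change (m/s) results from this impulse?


J = F * dt = 1017 * 0.163 = 165.7710 N*s
delta_v = J / m
delta_v = 165.7710 / 62
delta_v = 2.6737


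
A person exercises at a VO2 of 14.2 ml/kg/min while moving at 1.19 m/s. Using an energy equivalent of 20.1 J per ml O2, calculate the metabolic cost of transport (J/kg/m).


Power per kg = VO2 * 20.1 / 60
Power per kg = 14.2 * 20.1 / 60 = 4.7570 W/kg
Cost = power_per_kg / speed
Cost = 4.7570 / 1.19
Cost = 3.9975


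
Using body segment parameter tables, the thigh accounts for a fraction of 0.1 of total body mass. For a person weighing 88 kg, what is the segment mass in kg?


m_segment = body_mass * fraction
m_segment = 88 * 0.1
m_segment = 8.8000


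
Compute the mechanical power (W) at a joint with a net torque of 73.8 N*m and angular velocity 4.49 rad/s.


P = M * omega
P = 73.8 * 4.49
P = 331.3620


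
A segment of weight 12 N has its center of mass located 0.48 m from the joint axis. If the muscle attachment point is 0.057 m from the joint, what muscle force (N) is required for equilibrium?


F_muscle = W * d_load / d_muscle
F_muscle = 12 * 0.48 / 0.057
Numerator = 5.7600
F_muscle = 101.0526


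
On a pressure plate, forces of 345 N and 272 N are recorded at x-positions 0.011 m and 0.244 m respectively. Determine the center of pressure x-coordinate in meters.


COP_x = (F1*x1 + F2*x2) / (F1 + F2)
COP_x = (345*0.011 + 272*0.244) / (345 + 272)
Numerator = 70.1630
Denominator = 617
COP_x = 0.1137


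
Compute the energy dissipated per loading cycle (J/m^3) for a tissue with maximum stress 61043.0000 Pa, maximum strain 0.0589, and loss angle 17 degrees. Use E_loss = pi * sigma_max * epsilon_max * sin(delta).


E_loss = pi * sigma_max * epsilon_max * sin(delta)
delta = 17 deg = 0.2967 rad
sin(delta) = 0.2924
E_loss = pi * 61043.0000 * 0.0589 * 0.2924
E_loss = 3302.4510


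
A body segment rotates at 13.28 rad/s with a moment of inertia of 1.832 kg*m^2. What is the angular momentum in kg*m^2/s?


L = I * omega
L = 1.832 * 13.28
L = 24.3290


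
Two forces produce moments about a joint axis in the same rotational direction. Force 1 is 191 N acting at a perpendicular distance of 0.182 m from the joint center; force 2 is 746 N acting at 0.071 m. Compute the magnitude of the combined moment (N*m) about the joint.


M = F1 * d1 + F2 * d2
M = 191 * 0.182 + 746 * 0.071
M = 34.7620 + 52.9660
M = 87.7280


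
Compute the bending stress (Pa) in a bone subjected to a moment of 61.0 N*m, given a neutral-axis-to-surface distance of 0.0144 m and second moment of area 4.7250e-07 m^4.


sigma = M * c / I
sigma = 61.0 * 0.0144 / 4.7250e-07
M * c = 0.8784
sigma = 1.8590e+06


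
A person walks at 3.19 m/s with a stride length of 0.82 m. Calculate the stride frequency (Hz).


f = v / stride_length
f = 3.19 / 0.82
f = 3.8902


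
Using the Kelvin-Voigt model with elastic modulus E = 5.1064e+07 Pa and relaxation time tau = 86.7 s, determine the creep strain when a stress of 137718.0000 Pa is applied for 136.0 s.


epsilon(t) = (sigma/E) * (1 - exp(-t/tau))
sigma/E = 137718.0000 / 5.1064e+07 = 0.0027
exp(-t/tau) = exp(-136.0 / 86.7) = 0.2083
epsilon = 0.0027 * (1 - 0.2083)
epsilon = 0.0021


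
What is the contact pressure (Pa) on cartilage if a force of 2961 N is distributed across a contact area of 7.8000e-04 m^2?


P = F / A
P = 2961 / 7.8000e-04
P = 3.7962e+06


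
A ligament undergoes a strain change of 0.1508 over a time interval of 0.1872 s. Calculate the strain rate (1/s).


strain_rate = delta_strain / delta_t
strain_rate = 0.1508 / 0.1872
strain_rate = 0.8056


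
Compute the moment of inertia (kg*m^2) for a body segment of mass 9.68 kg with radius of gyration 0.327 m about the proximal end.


I = m * k^2
I = 9.68 * 0.327^2
k^2 = 0.1069
I = 1.0351


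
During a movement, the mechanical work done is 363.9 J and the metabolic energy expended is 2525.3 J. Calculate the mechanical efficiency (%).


eta = (W_mech / E_meta) * 100
eta = (363.9 / 2525.3) * 100
ratio = 0.1441
eta = 14.4102


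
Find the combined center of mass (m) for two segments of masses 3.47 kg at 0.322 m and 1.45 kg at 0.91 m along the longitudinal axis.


COM = (m1*x1 + m2*x2) / (m1 + m2)
COM = (3.47*0.322 + 1.45*0.91) / (3.47 + 1.45)
Numerator = 2.4368
Denominator = 4.9200
COM = 0.4953


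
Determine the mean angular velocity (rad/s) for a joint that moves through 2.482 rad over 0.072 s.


omega = delta_theta / delta_t
omega = 2.482 / 0.072
omega = 34.4722


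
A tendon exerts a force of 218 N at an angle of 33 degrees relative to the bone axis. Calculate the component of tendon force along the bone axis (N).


F_eff = F_tendon * cos(theta)
theta = 33 deg = 0.5760 rad
cos(theta) = 0.8387
F_eff = 218 * 0.8387
F_eff = 182.8302


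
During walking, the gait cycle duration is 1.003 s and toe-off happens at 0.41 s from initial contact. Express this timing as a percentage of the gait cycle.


pct = (event_time / cycle_time) * 100
pct = (0.41 / 1.003) * 100
ratio = 0.4088
pct = 40.8774


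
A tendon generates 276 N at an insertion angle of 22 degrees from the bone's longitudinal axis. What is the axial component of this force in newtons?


F_eff = F_tendon * cos(theta)
theta = 22 deg = 0.3840 rad
cos(theta) = 0.9272
F_eff = 276 * 0.9272
F_eff = 255.9027


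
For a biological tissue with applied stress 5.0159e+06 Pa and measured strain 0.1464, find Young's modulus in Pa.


E = stress / strain
E = 5.0159e+06 / 0.1464
E = 3.4262e+07


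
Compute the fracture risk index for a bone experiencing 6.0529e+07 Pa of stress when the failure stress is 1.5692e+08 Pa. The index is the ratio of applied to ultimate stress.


FRI = applied / ultimate
FRI = 6.0529e+07 / 1.5692e+08
FRI = 0.3857


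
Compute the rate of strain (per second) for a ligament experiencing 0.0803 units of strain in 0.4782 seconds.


strain_rate = delta_strain / delta_t
strain_rate = 0.0803 / 0.4782
strain_rate = 0.1679


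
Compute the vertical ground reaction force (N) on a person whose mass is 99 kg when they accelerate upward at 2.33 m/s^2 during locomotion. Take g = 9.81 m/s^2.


GRF = m * (g + a)
GRF = 99 * (9.81 + 2.33)
GRF = 99 * 12.1400
GRF = 1201.8600


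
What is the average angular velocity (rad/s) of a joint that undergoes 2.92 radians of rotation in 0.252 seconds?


omega = delta_theta / delta_t
omega = 2.92 / 0.252
omega = 11.5873


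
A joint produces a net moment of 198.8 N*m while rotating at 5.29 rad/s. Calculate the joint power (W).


P = M * omega
P = 198.8 * 5.29
P = 1051.6520


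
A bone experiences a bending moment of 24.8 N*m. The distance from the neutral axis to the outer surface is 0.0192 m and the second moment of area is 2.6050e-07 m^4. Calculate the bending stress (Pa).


sigma = M * c / I
sigma = 24.8 * 0.0192 / 2.6050e-07
M * c = 0.4762
sigma = 1.8279e+06


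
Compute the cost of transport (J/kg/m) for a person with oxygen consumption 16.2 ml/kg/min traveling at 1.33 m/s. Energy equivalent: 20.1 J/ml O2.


Power per kg = VO2 * 20.1 / 60
Power per kg = 16.2 * 20.1 / 60 = 5.4270 W/kg
Cost = power_per_kg / speed
Cost = 5.4270 / 1.33
Cost = 4.0805


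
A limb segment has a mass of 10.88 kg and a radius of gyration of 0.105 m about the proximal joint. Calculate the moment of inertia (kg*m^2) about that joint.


I = m * k^2
I = 10.88 * 0.105^2
k^2 = 0.0110
I = 0.1200


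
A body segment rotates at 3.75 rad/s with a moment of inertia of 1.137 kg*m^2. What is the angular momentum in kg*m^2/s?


L = I * omega
L = 1.137 * 3.75
L = 4.2637


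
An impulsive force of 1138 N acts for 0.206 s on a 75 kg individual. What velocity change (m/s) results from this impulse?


J = F * dt = 1138 * 0.206 = 234.4280 N*s
delta_v = J / m
delta_v = 234.4280 / 75
delta_v = 3.1257


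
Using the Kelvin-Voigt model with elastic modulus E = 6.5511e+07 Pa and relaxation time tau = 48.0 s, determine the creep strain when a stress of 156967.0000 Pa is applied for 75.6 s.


epsilon(t) = (sigma/E) * (1 - exp(-t/tau))
sigma/E = 156967.0000 / 6.5511e+07 = 0.0024
exp(-t/tau) = exp(-75.6 / 48.0) = 0.2070
epsilon = 0.0024 * (1 - 0.2070)
epsilon = 0.0019


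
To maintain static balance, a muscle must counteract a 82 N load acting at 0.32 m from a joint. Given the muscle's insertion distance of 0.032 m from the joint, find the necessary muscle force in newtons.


F_muscle = W * d_load / d_muscle
F_muscle = 82 * 0.32 / 0.032
Numerator = 26.2400
F_muscle = 820.0000


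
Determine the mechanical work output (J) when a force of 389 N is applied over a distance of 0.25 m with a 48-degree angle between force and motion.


W = F * d * cos(theta)
theta = 48 deg = 0.8378 rad
cos(theta) = 0.6691
W = 389 * 0.25 * 0.6691
W = 65.0730


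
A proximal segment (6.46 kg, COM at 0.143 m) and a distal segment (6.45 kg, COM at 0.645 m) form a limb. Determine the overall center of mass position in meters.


COM = (m1*x1 + m2*x2) / (m1 + m2)
COM = (6.46*0.143 + 6.45*0.645) / (6.46 + 6.45)
Numerator = 5.0840
Denominator = 12.9100
COM = 0.3938
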